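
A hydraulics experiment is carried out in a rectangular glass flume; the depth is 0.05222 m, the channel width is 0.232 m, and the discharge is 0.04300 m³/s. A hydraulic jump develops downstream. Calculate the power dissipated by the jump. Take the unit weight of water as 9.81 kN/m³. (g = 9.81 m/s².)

q = Q/b = 0.04300/0.232 = 0.1853 m²/s; V₁ = q/y₁ = 3.549 m/s. Fr₁ = V₁/√(g·y₁) = 4.959.
Bélanger equation: y₂/y₁ = ½[√(1 + 8Fr₁²) − 1] = ½[√197.73 − 1] = 6.531.
y₂ = 6.531 × 0.05222 = 0.3410 m.
V₂ = q/y₂ = 0.1853/0.3410 = 0.5435 m/s. E₁ = y₁ + V₁²/2g = 0.6943 m; E₂ = y₂ + V₂²/2g = 0.3561 m. ΔE = E₁ − E₂ = 0.3382 m.
P = γ·Q·ΔE = 9.81 × 0.04300 × 0.3382 = 0.1427 kW.

P = 0.1427 kW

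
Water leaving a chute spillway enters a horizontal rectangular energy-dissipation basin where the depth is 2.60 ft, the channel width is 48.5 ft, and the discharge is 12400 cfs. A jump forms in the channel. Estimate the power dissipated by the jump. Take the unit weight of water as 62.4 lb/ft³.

q = Q/b = 12400/48.5 = 256 ft²/s; V₁ = q/y₁ = 98.3 ft/s. Fr₁ = V₁/√(g·y₁) = 10.7.
From the momentum equation for a rectangular channel, y₂/y₁ = ½[√(1 + 8Fr₁²) − 1] = ½[√925.0 − 1] = 14.7.
y₂ = 14.7 × 2.60 = 38.2 ft.
V₂ = q/y₂ = 256/38.2 = 6.69 ft/s. E₁ = y₁ + V₁²/2g = 153 ft; E₂ = y₂ + V₂²/2g = 38.9 ft. ΔE = E₁ − E₂ = 114 ft.
P = γ·Q·ΔE/550 = 62.4 × 12400 × 114 / 550 = 160124 hp.

P = 160124 hp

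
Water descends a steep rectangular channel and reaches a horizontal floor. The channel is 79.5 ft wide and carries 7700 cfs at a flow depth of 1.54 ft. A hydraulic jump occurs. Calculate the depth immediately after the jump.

y₂ = 18.7 ft

q = Q/b = 7700/79.5 = 96.9 ft²/s; V₁ = q/y₁ = 62.9 ft/s. Fr₁ = V₁/√(g·y₁) = 8.93.
By Bélanger, y₂/y₁ = ½[√(1 + 8Fr₁²) − 1] = ½[√639.1 − 1] = 12.1.
y₂ = 12.1 × 1.54 = 18.7 ft.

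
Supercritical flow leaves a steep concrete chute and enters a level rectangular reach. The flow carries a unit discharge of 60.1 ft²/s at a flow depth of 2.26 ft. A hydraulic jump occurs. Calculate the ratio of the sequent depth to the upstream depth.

y₂/y₁ = 3.94

V₁ = q/y₁ = 60.1/2.26 = 26.6 ft/s. Fr₁ = V₁/√(g·y₁) = 26.6/√(32.2×2.26) = 3.12.
Sequent-depth ratio: y₂/y₁ = ½[√(1 + 8Fr₁²) − 1] = ½[√78.74 − 1] = 3.94.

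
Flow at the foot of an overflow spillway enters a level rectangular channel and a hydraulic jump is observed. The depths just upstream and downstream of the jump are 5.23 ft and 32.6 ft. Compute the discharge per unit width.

q = 322 ft²/s

For a rectangular channel the momentum equation gives q² = ½·g·y₁·y₂·(y₁ + y₂) = ½×32.2×5.23×32.6×37.8 = 103844.
q = √103844 = 322 ft²/s.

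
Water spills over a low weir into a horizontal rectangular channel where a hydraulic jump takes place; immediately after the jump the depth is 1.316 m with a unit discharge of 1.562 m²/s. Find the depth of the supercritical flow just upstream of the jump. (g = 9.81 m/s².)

y₁ = 0.2425 m

V₂ = q/y₂ = 1.562/1.316 = 1.187 m/s; Fr₂ = V₂/√(g·y₂) = 0.3303.
Applying the sequent-depth relation in reverse, y₁/y₂ = ½[√(1 + 8Fr₂²) − 1] = ½[√1.8730 − 1] = 0.1843.
y₁ = 0.1843 × 1.316 = 0.2425 m.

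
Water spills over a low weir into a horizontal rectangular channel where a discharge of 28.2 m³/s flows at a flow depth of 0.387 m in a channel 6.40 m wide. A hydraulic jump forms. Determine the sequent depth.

q = Q/b = 28.2/6.40 = 4.41 m²/s; V₁ = q/y₁ = 11.4 m/s. Fr₁ = V₁/√(g·y₁) = 5.84.
From the momentum equation for a rectangular channel, y₂/y₁ = ½[√(1 + 8Fr₁²) − 1] = ½[√274.2 − 1] = 7.78.
y₂ = 7.78 × 0.387 = 3.01 m.

y₂ = 3.01 m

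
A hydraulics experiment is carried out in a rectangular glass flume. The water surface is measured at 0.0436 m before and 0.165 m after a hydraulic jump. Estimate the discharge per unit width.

q = 0.0858 m²/s

For a rectangular channel the momentum equation gives q² = ½·g·y₁·y₂·(y₁ + y₂) = ½×9.81×0.0436×0.165×0.209 = 0.00736.
q = √0.00736 = 0.0858 m²/s.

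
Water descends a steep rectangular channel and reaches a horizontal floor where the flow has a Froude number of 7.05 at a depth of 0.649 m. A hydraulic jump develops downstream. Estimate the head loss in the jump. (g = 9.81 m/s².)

Fr₁ = 7.05 (given).
Conjugate-depth relation: y₂/y₁ = ½[√(1 + 8Fr₁²) − 1] = ½[√398.6 − 1] = 9.48.
y₂ = 9.48 × 0.649 = 6.15 m.
V₁ = Fr₁·√(g·y₁) = 7.05×√(9.81×0.649) = 17.8 m/s; q = V₁·y₁ = 11.5 m²/s. V₂ = q/y₂ = 11.5/6.15 = 1.88 m/s. E₁ = y₁ + V₁²/2g = 16.8 m; E₂ = y₂ + V₂²/2g = 6.33 m. ΔE = E₁ − E₂ = 10.4 m.

ΔE = 10.4 m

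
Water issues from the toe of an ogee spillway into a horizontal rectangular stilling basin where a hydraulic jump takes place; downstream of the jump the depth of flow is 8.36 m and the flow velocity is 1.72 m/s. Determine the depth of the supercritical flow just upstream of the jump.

Fr₂ = V₂/√(g·y₂) = 1.72/√(9.81×8.36) = 0.190.
Applying the sequent-depth relation in reverse, y₁/y₂ = ½[√(1 + 8Fr₂²) − 1] = ½[√1.289 − 1] = 0.0676.
y₁ = 0.0676 × 8.36 = 0.565 m.

y₁ = 0.565 m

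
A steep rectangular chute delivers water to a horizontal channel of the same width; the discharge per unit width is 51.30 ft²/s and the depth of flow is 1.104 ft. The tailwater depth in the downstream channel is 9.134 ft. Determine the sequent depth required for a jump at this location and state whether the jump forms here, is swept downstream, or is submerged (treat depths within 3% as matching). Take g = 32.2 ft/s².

V₁ = q/y₁ = 51.30/1.104 = 46.47 ft/s. Fr₁ = V₁/√(g·y₁) = 46.47/√(32.2×1.104) = 7.794.
From the momentum equation for a rectangular channel, y₂/y₁ = ½[√(1 + 8Fr₁²) − 1] = ½[√486.92 − 1] = 10.53.
y₂ = 10.53 × 1.104 = 11.63 ft.
Tailwater y_tw = 9.134 ft: y_tw < y₂, so the jump is swept downstream.

y₂ = 11.63 ft; the jump is swept downstream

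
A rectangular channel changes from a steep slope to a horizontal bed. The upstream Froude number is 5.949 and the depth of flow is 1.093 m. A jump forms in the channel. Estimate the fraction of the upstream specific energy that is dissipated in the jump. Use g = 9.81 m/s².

Fr₁ = 5.949 (given).
From the momentum equation for a rectangular channel, y₂/y₁ = ½[√(1 + 8Fr₁²) − 1] = ½[√284.12 − 1] = 7.928.
y₂ = 7.928 × 1.093 = 8.665 m.
E₁ = y₁(1 + Fr₁²/2) = 1.093×(1 + 5.949²/2) = 20.43 m. ΔE = (y₂ − y₁)³/(4y₁y₂) = 11.46 m. ΔE/E₁ = 11.46/20.43 = 0.561.

ΔE/E₁ = 0.561 (56.1%)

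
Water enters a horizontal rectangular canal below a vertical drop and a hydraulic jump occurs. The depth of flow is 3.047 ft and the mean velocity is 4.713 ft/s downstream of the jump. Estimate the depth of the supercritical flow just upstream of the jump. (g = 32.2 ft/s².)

y₁ = 1.031 ft

Fr₂ = V₂/√(g·y₂) = 4.713/√(32.2×3.047) = 0.4758.
Applying the sequent-depth relation in reverse, y₁/y₂ = ½[√(1 + 8Fr₂²) − 1] = ½[√2.8112 − 1] = 0.3383.
y₁ = 0.3383 × 3.047 = 1.031 ft.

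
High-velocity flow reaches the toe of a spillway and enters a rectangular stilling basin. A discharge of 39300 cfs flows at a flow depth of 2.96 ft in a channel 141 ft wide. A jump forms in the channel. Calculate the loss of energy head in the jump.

ΔE = 101 ft

q = Q/b = 39300/141 = 279 ft²/s; V₁ = q/y₁ = 94.2 ft/s. Fr₁ = V₁/√(g·y₁) = 9.65.
Sequent-depth ratio: y₂/y₁ = ½[√(1 + 8Fr₁²) − 1] = ½[√745.2 − 1] = 13.1.
y₂ = 13.1 × 2.96 = 38.9 ft.
V₂ = q/y₂ = 279/38.9 = 7.16 ft/s. E₁ = y₁ + V₁²/2g = 141 ft; E₂ = y₂ + V₂²/2g = 39.7 ft. ΔE = E₁ − E₂ = 101 ft.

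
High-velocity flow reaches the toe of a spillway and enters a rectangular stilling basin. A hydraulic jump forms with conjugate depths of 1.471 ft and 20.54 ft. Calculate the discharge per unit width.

q = 103.5 ft²/s

For a rectangular channel the momentum equation gives q² = ½·g·y₁·y₂·(y₁ + y₂) = ½×32.2×1.471×20.54×22.01 = 10707.
q = √10707 = 103.5 ft²/s.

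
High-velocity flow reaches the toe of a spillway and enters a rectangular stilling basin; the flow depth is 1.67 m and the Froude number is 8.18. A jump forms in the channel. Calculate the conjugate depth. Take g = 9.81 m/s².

Fr₁ = 8.18 (given).
From the momentum equation for a rectangular channel, y₂/y₁ = ½[√(1 + 8Fr₁²) − 1] = ½[√536.3 − 1] = 11.1.
y₂ = 11.1 × 1.67 = 18.5 m.

y₂ = 18.5 m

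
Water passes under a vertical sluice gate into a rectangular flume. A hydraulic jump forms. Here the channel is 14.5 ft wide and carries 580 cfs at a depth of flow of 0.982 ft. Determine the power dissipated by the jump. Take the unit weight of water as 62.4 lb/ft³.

P = 1112 hp

q = Q/b = 580/14.5 = 40.0 ft²/s; V₁ = q/y₁ = 40.7 ft/s. Fr₁ = V₁/√(g·y₁) = 7.24.
Sequent-depth ratio: y₂/y₁ = ½[√(1 + 8Fr₁²) − 1] = ½[√420.8 − 1] = 9.76.
y₂ = 9.76 × 0.982 = 9.58 ft.
Head loss: ΔE = (y₂ − y₁)³/(4y₁y₂) = (9.58 − 0.982)³/(4×0.982×9.58) = 636/37.6 = 16.9 ft.
P = γ·Q·ΔE/550 = 62.4 × 580 × 16.9 / 550 = 1112 hp.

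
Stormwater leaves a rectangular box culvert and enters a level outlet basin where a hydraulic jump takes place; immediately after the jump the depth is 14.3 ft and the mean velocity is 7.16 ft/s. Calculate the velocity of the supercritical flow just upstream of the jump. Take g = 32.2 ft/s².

Fr₂ = V₂/√(g·y₂) = 7.16/√(32.2×14.3) = 0.334.
The Bélanger relation is symmetric: y₁/y₂ = ½[√(1 + 8Fr₂²) − 1] = ½[√1.891 − 1] = 0.188.
y₁ = 0.188 × 14.3 = 2.68 ft.
V₁ = q/y₁ = 102/2.68 = 38.2 ft/s.

V₁ = 38.2 ft/s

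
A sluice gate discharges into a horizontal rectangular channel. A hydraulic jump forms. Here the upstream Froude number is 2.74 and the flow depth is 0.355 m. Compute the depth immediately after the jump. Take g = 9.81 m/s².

y₂ = 1.21 m

Fr₁ = 2.74 (given).
From the momentum equation for a rectangular channel, y₂/y₁ = ½[√(1 + 8Fr₁²) − 1] = ½[√61.06 − 1] = 3.41.
y₂ = 3.41 × 0.355 = 1.21 m.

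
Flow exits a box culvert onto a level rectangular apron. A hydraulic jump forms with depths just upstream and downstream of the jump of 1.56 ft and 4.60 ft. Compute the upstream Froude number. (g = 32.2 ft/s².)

For a rectangular channel the momentum equation gives q² = ½·g·y₁·y₂·(y₁ + y₂) = ½×32.2×1.56×4.60×6.16 = 712.
q = √712 = 26.7 ft²/s.
V₁ = q/y₁ = 17.1 ft/s; Fr₁ = V₁/√(g·y₁) = 2.41.

Fr₁ = 2.41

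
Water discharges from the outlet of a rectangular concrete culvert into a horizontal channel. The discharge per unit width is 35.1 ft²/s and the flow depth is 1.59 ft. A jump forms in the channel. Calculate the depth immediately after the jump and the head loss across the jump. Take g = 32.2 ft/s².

V₁ = q/y₁ = 35.1/1.59 = 22.1 ft/s. Fr₁ = V₁/√(g·y₁) = 22.1/√(32.2×1.59) = 3.09.
From the momentum equation for a rectangular channel, y₂/y₁ = ½[√(1 + 8Fr₁²) − 1] = ½[√77.15 − 1] = 3.89.
y₂ = 3.89 × 1.59 = 6.19 ft.
V₂ = q/y₂ = 35.1/6.19 = 5.67 ft/s. E₁ = y₁ + V₁²/2g = 9.16 ft; E₂ = y₂ + V₂²/2g = 6.69 ft. ΔE = E₁ − E₂ = 2.47 ft.

y₂ = 6.19 ft; ΔE = 2.47 ft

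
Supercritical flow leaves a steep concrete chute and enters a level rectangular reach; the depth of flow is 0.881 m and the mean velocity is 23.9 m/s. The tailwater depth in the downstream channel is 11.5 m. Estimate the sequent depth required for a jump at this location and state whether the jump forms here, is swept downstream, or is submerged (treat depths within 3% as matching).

Fr₁ = V₁/√(g·y₁) = 23.9/√(9.81×0.881) = 8.13.
Sequent-depth ratio: y₂/y₁ = ½[√(1 + 8Fr₁²) − 1] = ½[√529.7 − 1] = 11.0.
y₂ = 11.0 × 0.881 = 9.70 m.
Tailwater y_tw = 11.5 m: y_tw > y₂, so the jump is submerged.

y₂ = 9.70 m; the jump is submerged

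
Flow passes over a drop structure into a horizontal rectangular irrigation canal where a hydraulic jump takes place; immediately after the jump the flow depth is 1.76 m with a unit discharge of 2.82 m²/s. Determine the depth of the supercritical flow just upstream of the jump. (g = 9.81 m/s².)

V₂ = q/y₂ = 2.82/1.76 = 1.60 m/s; Fr₂ = V₂/√(g·y₂) = 0.386.
Applying the sequent-depth relation in reverse, y₁/y₂ = ½[√(1 + 8Fr₂²) − 1] = ½[√2.190 − 1] = 0.240.
y₁ = 0.240 × 1.76 = 0.422 m.

y₁ = 0.422 m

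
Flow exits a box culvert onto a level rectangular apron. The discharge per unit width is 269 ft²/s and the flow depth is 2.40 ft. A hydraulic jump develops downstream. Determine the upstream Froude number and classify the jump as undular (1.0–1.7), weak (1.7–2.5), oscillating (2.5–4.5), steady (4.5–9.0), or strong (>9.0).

Fr₁ = 12.7; strong jump

V₁ = q/y₁ = 269/2.40 = 112 ft/s. Fr₁ = V₁/√(g·y₁) = 112/√(32.2×2.40) = 12.7.
Fr₁ = 12.7 lies in the strong range.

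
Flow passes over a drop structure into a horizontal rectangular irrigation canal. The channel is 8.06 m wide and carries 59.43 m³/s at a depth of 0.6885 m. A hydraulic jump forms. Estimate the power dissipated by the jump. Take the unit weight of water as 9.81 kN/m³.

q = Q/b = 59.43/8.06 = 7.373 m²/s; V₁ = q/y₁ = 10.71 m/s. Fr₁ = V₁/√(g·y₁) = 4.121.
Sequent-depth ratio: y₂/y₁ = ½[√(1 + 8Fr₁²) − 1] = ½[√136.85 − 1] = 5.349.
y₂ = 5.349 × 0.6885 = 3.683 m.
V₂ = q/y₂ = 7.373/3.683 = 2.002 m/s. E₁ = y₁ + V₁²/2g = 6.534 m; E₂ = y₂ + V₂²/2g = 3.887 m. ΔE = E₁ − E₂ = 2.647 m.
P = γ·Q·ΔE = 9.81 × 59.43 × 2.647 = 1543 kW.

P = 1543 kW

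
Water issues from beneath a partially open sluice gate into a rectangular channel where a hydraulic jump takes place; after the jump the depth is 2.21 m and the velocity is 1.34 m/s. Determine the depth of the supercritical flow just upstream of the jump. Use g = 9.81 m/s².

y₁ = 0.320 m

Fr₂ = V₂/√(g·y₂) = 1.34/√(9.81×2.21) = 0.288.
The Bélanger relation is symmetric: y₁/y₂ = ½[√(1 + 8Fr₂²) − 1] = ½[√1.663 − 1] = 0.145.
y₁ = 0.145 × 2.21 = 0.320 m.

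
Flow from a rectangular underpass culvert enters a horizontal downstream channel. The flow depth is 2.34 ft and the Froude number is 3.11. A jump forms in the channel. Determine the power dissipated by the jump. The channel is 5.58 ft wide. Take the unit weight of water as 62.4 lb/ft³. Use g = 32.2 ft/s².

P = 149 hp

Fr₁ = 3.11 (given).
From the momentum equation for a rectangular channel, y₂/y₁ = ½[√(1 + 8Fr₁²) − 1] = ½[√78.38 − 1] = 3.93.
y₂ = 3.93 × 2.34 = 9.19 ft.
V₁ = Fr₁·√(g·y₁) = 3.11×√(32.2×2.34) = 27.0 ft/s; q = V₁·y₁ = 63.2 ft²/s. V₂ = q/y₂ = 63.2/9.19 = 6.88 ft/s. E₁ = y₁ + V₁²/2g = 13.7 ft; E₂ = y₂ + V₂²/2g = 9.92 ft. ΔE = E₁ − E₂ = 3.73 ft.
Q = q·b = 63.2 × 5.58 = 352 cfs. P = γ·Q·ΔE/550 = 62.4 × 352 × 3.73 / 550 = 149 hp.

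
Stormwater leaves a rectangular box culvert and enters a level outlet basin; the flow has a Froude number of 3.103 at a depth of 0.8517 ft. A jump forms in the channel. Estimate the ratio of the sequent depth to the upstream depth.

y₂/y₁ = 3.917

Fr₁ = 3.103 (given).
Sequent-depth ratio: y₂/y₁ = ½[√(1 + 8Fr₁²) − 1] = ½[√78.029 − 1] = 3.917.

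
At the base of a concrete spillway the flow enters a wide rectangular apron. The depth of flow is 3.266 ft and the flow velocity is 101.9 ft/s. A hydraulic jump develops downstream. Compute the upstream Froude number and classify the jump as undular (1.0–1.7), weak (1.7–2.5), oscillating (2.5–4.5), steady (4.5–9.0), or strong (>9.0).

Fr₁ = V₁/√(g·y₁) = 101.9/√(32.2×3.266) = 9.937.
Fr₁ = 9.937 lies in the strong range.

Fr₁ = 9.937; strong jump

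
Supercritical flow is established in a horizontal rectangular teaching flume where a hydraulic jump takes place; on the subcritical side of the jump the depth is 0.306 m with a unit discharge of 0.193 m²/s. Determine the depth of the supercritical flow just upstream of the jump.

V₂ = q/y₂ = 0.193/0.306 = 0.631 m/s; Fr₂ = V₂/√(g·y₂) = 0.364.
Since the conjugate-depth ratio holds either way, y₁/y₂ = ½[√(1 + 8Fr₂²) − 1] = ½[√2.060 − 1] = 0.218.
y₁ = 0.218 × 0.306 = 0.0666 m.

y₁ = 0.0666 m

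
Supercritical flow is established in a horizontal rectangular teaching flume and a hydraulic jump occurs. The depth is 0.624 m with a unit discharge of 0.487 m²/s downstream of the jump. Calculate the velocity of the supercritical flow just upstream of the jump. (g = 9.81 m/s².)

V₂ = q/y₂ = 0.487/0.624 = 0.780 m/s; Fr₂ = V₂/√(g·y₂) = 0.315.
The Bélanger relation is symmetric: y₁/y₂ = ½[√(1 + 8Fr₂²) − 1] = ½[√1.796 − 1] = 0.170.
y₁ = 0.170 × 0.624 = 0.106 m.
V₁ = q/y₁ = 0.487/0.106 = 4.59 m/s.

V₁ = 4.59 m/s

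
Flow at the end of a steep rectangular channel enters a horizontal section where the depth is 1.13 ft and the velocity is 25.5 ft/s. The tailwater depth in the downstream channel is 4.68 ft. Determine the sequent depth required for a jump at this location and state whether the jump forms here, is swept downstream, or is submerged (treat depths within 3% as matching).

Fr₁ = V₁/√(g·y₁) = 25.5/√(32.2×1.13) = 4.23.
Sequent-depth ratio: y₂/y₁ = ½[√(1 + 8Fr₁²) − 1] = ½[√144.0 − 1] = 5.50.
y₂ = 5.50 × 1.13 = 6.21 ft.
Tailwater y_tw = 4.68 ft: y_tw < y₂, so the jump is swept downstream.

y₂ = 6.21 ft; the jump is swept downstream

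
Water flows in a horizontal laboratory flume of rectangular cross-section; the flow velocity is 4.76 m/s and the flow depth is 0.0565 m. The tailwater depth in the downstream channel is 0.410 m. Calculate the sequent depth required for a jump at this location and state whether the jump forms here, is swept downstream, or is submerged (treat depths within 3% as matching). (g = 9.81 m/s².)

Fr₁ = V₁/√(g·y₁) = 4.76/√(9.81×0.0565) = 6.39.
From the momentum equation for a rectangular channel, y₂/y₁ = ½[√(1 + 8Fr₁²) − 1] = ½[√328.0 − 1] = 8.56.
y₂ = 8.56 × 0.0565 = 0.483 m.
Tailwater y_tw = 0.410 m: y_tw < y₂, so the jump is swept downstream.

y₂ = 0.483 m; the jump is swept downstream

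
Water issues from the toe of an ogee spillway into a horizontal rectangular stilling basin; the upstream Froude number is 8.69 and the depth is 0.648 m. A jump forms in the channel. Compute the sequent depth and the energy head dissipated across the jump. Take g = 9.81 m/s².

Fr₁ = 8.69 (given).
Bélanger equation: y₂/y₁ = ½[√(1 + 8Fr₁²) − 1] = ½[√605.1 − 1] = 11.8.
y₂ = 11.8 × 0.648 = 7.65 m.
V₁ = Fr₁·√(g·y₁) = 8.69×√(9.81×0.648) = 21.9 m/s; q = V₁·y₁ = 14.2 m²/s. V₂ = q/y₂ = 14.2/7.65 = 1.86 m/s. E₁ = y₁ + V₁²/2g = 25.1 m; E₂ = y₂ + V₂²/2g = 7.82 m. ΔE = E₁ − E₂ = 17.3 m.

y₂ = 7.65 m; ΔE = 17.3 m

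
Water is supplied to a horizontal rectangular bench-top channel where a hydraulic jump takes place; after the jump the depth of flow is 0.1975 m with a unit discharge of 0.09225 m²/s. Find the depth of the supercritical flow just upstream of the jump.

y₁ = 0.03740 m

V₂ = q/y₂ = 0.09225/0.1975 = 0.4671 m/s; Fr₂ = V₂/√(g·y₂) = 0.3356.
The Bélanger relation is symmetric: y₁/y₂ = ½[√(1 + 8Fr₂²) − 1] = ½[√1.9008 − 1] = 0.1894.
y₁ = 0.1894 × 0.1975 = 0.03740 m.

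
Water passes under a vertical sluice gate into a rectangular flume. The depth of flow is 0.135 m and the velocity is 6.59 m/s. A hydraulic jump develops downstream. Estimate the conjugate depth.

y₂ = 1.03 m

Fr₁ = V₁/√(g·y₁) = 6.59/√(9.81×0.135) = 5.73.
Sequent-depth ratio: y₂/y₁ = ½[√(1 + 8Fr₁²) − 1] = ½[√263.3 − 1] = 7.61.
y₂ = 7.61 × 0.135 = 1.03 m.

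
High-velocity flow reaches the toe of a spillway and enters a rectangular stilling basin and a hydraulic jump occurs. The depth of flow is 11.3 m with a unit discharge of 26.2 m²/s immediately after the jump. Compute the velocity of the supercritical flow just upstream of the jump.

V₁ = 26.0 m/s

V₂ = q/y₂ = 26.2/11.3 = 2.32 m/s; Fr₂ = V₂/√(g·y₂) = 0.220.
From the momentum equation (using Fr₂), y₁/y₂ = ½[√(1 + 8Fr₂²) − 1] = ½[√1.388 − 1] = 0.0891.
y₁ = 0.0891 × 11.3 = 1.01 m.
V₁ = q/y₁ = 26.2/1.01 = 26.0 m/s.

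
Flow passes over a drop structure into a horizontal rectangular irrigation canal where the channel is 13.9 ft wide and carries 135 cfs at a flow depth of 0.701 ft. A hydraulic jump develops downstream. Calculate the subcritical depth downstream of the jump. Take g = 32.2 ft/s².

y₂ = 2.56 ft

q = Q/b = 135/13.9 = 9.71 ft²/s; V₁ = q/y₁ = 13.9 ft/s. Fr₁ = V₁/√(g·y₁) = 2.92.
From the momentum equation for a rectangular channel, y₂/y₁ = ½[√(1 + 8Fr₁²) − 1] = ½[√69.03 − 1] = 3.65.
y₂ = 3.65 × 0.701 = 2.56 ft.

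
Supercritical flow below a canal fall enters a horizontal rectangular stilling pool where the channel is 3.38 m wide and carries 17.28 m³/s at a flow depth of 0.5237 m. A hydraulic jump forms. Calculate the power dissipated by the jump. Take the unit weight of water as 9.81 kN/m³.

P = 387.9 kW

q = Q/b = 17.28/3.38 = 5.112 m²/s; V₁ = q/y₁ = 9.762 m/s. Fr₁ = V₁/√(g·y₁) = 4.307.
By Bélanger, y₂/y₁ = ½[√(1 + 8Fr₁²) − 1] = ½[√149.40 − 1] = 5.611.
y₂ = 5.611 × 0.5237 = 2.939 m.
Head loss: ΔE = (y₂ − y₁)³/(4y₁y₂) = (2.939 − 0.5237)³/(4×0.5237×2.939) = 14.08/6.156 = 2.288 m.
P = γ·Q·ΔE = 9.81 × 17.28 × 2.288 = 387.9 kW.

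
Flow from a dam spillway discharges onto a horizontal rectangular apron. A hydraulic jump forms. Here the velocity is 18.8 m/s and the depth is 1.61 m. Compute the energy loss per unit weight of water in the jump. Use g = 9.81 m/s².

ΔE = 9.16 m

Fr₁ = V₁/√(g·y₁) = 18.8/√(9.81×1.61) = 4.73.
From the momentum equation for a rectangular channel, y₂/y₁ = ½[√(1 + 8Fr₁²) − 1] = ½[√180.0 − 1] = 6.21.
y₂ = 6.21 × 1.61 = 10.00 m.
Head loss: ΔE = (y₂ − y₁)³/(4y₁y₂) = (10.00 − 1.61)³/(4×1.61×10.00) = 590/64.4 = 9.16 m.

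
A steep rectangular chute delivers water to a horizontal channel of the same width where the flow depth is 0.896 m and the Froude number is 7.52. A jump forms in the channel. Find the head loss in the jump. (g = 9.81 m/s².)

ΔE = 16.9 m

Fr₁ = 7.52 (given).
Bélanger equation: y₂/y₁ = ½[√(1 + 8Fr₁²) − 1] = ½[√453.4 − 1] = 10.1.
y₂ = 10.1 × 0.896 = 9.09 m.
V₁ = Fr₁·√(g·y₁) = 7.52×√(9.81×0.896) = 22.3 m/s; q = V₁·y₁ = 20.0 m²/s. V₂ = q/y₂ = 20.0/9.09 = 2.20 m/s. E₁ = y₁ + V₁²/2g = 26.2 m; E₂ = y₂ + V₂²/2g = 9.34 m. ΔE = E₁ − E₂ = 16.9 m.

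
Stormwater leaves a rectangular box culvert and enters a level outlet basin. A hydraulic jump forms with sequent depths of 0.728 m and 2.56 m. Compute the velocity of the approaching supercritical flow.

V₁ = 7.53 m/s

For a rectangular channel the momentum equation gives q² = ½·g·y₁·y₂·(y₁ + y₂) = ½×9.81×0.728×2.56×3.29 = 30.1.
q = √30.1 = 5.48 m²/s.
V₁ = q/y₁ = 5.48/0.728 = 7.53 m/s.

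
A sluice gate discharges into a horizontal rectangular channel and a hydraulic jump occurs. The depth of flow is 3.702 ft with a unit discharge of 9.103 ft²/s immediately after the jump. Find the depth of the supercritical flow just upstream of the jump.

y₁ = 0.3437 ft

V₂ = q/y₂ = 9.103/3.702 = 2.459 ft/s; Fr₂ = V₂/√(g·y₂) = 0.2252.
The Bélanger relation is symmetric: y₁/y₂ = ½[√(1 + 8Fr₂²) − 1] = ½[√1.4058 − 1] = 0.09283.
y₁ = 0.09283 × 3.702 = 0.3437 ft.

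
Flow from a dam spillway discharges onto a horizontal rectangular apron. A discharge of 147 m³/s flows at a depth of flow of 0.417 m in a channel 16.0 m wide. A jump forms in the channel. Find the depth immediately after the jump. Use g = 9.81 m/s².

y₂ = 6.22 m

q = Q/b = 147/16.0 = 9.19 m²/s; V₁ = q/y₁ = 22.0 m/s. Fr₁ = V₁/√(g·y₁) = 10.9.
By Bélanger, y₂/y₁ = ½[√(1 + 8Fr₁²) − 1] = ½[√950.3 − 1] = 14.9.
y₂ = 14.9 × 0.417 = 6.22 m.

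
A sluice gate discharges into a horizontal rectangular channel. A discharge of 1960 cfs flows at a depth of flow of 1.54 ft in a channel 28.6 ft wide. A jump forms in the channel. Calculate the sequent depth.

y₂ = 13.0 ft

q = Q/b = 1960/28.6 = 68.5 ft²/s; V₁ = q/y₁ = 44.5 ft/s. Fr₁ = V₁/√(g·y₁) = 6.32.
Bélanger equation: y₂/y₁ = ½[√(1 + 8Fr₁²) − 1] = ½[√320.5 − 1] = 8.45.
y₂ = 8.45 × 1.54 = 13.0 ft.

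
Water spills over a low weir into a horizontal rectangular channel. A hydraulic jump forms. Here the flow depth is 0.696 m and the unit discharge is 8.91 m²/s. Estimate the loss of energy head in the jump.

V₁ = q/y₁ = 8.91/0.696 = 12.8 m/s. Fr₁ = V₁/√(g·y₁) = 12.8/√(9.81×0.696) = 4.90.
From the momentum equation for a rectangular channel, y₂/y₁ = ½[√(1 + 8Fr₁²) − 1] = ½[√193.0 − 1] = 6.45.
y₂ = 6.45 × 0.696 = 4.49 m.
V₂ = q/y₂ = 8.91/4.49 = 1.99 m/s. E₁ = y₁ + V₁²/2g = 9.05 m; E₂ = y₂ + V₂²/2g = 4.69 m. ΔE = E₁ − E₂ = 4.36 m.

ΔE = 4.36 m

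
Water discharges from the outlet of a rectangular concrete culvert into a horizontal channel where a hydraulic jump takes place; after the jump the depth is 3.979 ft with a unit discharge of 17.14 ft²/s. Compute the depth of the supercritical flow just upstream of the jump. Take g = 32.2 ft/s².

y₁ = 0.9335 ft

V₂ = q/y₂ = 17.14/3.979 = 4.308 ft/s; Fr₂ = V₂/√(g·y₂) = 0.3806.
The Bélanger relation is symmetric: y₁/y₂ = ½[√(1 + 8Fr₂²) − 1] = ½[√2.1586 − 1] = 0.2346.
y₁ = 0.2346 × 3.979 = 0.9335 ft.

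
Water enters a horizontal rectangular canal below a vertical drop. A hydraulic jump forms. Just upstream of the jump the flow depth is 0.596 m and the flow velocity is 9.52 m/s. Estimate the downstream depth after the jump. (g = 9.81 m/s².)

Fr₁ = V₁/√(g·y₁) = 9.52/√(9.81×0.596) = 3.94.
Bélanger equation: y₂/y₁ = ½[√(1 + 8Fr₁²) − 1] = ½[√125.0 − 1] = 5.09.
y₂ = 5.09 × 0.596 = 3.03 m.

y₂ = 3.03 m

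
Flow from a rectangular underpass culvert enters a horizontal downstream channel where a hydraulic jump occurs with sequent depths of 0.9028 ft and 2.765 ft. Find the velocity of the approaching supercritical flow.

V₁ = 13.45 ft/s

For a rectangular channel the momentum equation gives q² = ½·g·y₁·y₂·(y₁ + y₂) = ½×32.2×0.9028×2.765×3.668 = 147.4.
q = √147.4 = 12.14 ft²/s.
V₁ = q/y₁ = 12.14/0.9028 = 13.45 ft/s.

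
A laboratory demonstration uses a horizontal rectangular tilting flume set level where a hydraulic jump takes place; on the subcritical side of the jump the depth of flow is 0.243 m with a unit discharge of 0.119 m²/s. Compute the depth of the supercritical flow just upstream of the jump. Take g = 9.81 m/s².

V₂ = q/y₂ = 0.119/0.243 = 0.490 m/s; Fr₂ = V₂/√(g·y₂) = 0.317.
Applying the sequent-depth relation in reverse, y₁/y₂ = ½[√(1 + 8Fr₂²) − 1] = ½[√1.805 − 1] = 0.172.
y₁ = 0.172 × 0.243 = 0.0417 m.

y₁ = 0.0417 m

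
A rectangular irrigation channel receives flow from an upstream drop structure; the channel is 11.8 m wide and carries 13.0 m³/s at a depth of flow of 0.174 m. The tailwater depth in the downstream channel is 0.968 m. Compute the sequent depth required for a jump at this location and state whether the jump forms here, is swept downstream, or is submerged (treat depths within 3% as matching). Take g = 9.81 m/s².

q = Q/b = 13.0/11.8 = 1.10 m²/s; V₁ = q/y₁ = 6.33 m/s. Fr₁ = V₁/√(g·y₁) = 4.85.
Conjugate-depth relation: y₂/y₁ = ½[√(1 + 8Fr₁²) − 1] = ½[√188.9 − 1] = 6.37.
y₂ = 6.37 × 0.174 = 1.11 m.
Tailwater y_tw = 0.968 m: y_tw < y₂, so the jump is swept downstream.

y₂ = 1.11 m; the jump is swept downstream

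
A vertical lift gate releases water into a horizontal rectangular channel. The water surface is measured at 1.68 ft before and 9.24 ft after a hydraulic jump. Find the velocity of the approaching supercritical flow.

V₁ = 31.1 ft/s

For a rectangular channel the momentum equation gives q² = ½·g·y₁·y₂·(y₁ + y₂) = ½×32.2×1.68×9.24×10.9 = 2729.
q = √2729 = 52.2 ft²/s.
V₁ = q/y₁ = 52.2/1.68 = 31.1 ft/s.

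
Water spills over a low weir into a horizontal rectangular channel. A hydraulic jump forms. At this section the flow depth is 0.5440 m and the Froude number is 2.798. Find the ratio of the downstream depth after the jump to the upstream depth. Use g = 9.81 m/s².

y₂/y₁ = 3.488

Fr₁ = 2.798 (given).
Sequent-depth ratio: y₂/y₁ = ½[√(1 + 8Fr₁²) − 1] = ½[√63.630 − 1] = 3.488.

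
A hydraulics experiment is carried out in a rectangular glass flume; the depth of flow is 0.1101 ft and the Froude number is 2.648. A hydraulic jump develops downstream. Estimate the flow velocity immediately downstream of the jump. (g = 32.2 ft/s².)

Fr₁ = 2.648 (given).
By Bélanger, y₂/y₁ = ½[√(1 + 8Fr₁²) − 1] = ½[√57.095 − 1] = 3.278.
y₂ = 3.278 × 0.1101 = 0.3609 ft.
V₁ = Fr₁·√(g·y₁) = 2.648×√(32.2×0.1101) = 4.986 ft/s; q = V₁·y₁ = 0.5489 ft²/s.
V₂ = q/y₂ = 0.5489/0.3609 = 1.521 ft/s.

V₂ = 1.521 ft/s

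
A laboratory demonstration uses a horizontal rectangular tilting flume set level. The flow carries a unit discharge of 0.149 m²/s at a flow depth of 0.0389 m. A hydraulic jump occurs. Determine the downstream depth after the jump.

y₂ = 0.322 m

V₁ = q/y₁ = 0.149/0.0389 = 3.83 m/s. Fr₁ = V₁/√(g·y₁) = 3.83/√(9.81×0.0389) = 6.20.
Sequent-depth ratio: y₂/y₁ = ½[√(1 + 8Fr₁²) − 1] = ½[√308.6 − 1] = 8.28.
y₂ = 8.28 × 0.0389 = 0.322 m.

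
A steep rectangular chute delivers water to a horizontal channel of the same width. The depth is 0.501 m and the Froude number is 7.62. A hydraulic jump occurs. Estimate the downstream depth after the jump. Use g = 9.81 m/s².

y₂ = 5.15 m

Fr₁ = 7.62 (given).
From the momentum equation for a rectangular channel, y₂/y₁ = ½[√(1 + 8Fr₁²) − 1] = ½[√465.5 − 1] = 10.3.
y₂ = 10.3 × 0.501 = 5.15 m.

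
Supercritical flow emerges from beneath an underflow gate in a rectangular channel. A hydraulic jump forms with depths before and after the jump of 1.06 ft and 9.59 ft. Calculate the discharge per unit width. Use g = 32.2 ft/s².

q = 41.7 ft²/s

For a rectangular channel the momentum equation gives q² = ½·g·y₁·y₂·(y₁ + y₂) = ½×32.2×1.06×9.59×10.7 = 1743.
q = √1743 = 41.7 ft²/s.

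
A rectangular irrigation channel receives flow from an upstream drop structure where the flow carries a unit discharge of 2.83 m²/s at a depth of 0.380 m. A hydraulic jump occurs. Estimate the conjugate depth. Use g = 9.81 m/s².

V₁ = q/y₁ = 2.83/0.380 = 7.45 m/s. Fr₁ = V₁/√(g·y₁) = 7.45/√(9.81×0.380) = 3.86.
Conjugate-depth relation: y₂/y₁ = ½[√(1 + 8Fr₁²) − 1] = ½[√120.0 − 1] = 4.98.
y₂ = 4.98 × 0.380 = 1.89 m.

y₂ = 1.89 m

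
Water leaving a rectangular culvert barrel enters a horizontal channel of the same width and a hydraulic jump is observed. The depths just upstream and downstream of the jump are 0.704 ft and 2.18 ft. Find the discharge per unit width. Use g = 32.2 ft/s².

For a rectangular channel the momentum equation gives q² = ½·g·y₁·y₂·(y₁ + y₂) = ½×32.2×0.704×2.18×2.88 = 71.3.
q = √71.3 = 8.44 ft²/s.

q = 8.44 ft²/s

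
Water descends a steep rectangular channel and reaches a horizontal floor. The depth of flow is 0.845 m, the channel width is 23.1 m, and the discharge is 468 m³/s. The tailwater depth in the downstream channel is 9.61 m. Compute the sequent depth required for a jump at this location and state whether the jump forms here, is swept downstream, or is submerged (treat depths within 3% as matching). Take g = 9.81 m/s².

q = Q/b = 468/23.1 = 20.3 m²/s; V₁ = q/y₁ = 24.0 m/s. Fr₁ = V₁/√(g·y₁) = 8.33.
Sequent-depth ratio: y₂/y₁ = ½[√(1 + 8Fr₁²) − 1] = ½[√555.8 − 1] = 11.3.
y₂ = 11.3 × 0.845 = 9.54 m.
Tailwater y_tw = 9.61 m: y_tw ≈ y₂, so the jump forms here.

y₂ = 9.54 m; the jump forms here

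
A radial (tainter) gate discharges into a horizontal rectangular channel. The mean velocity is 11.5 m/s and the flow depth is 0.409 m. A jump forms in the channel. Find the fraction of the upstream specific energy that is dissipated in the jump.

ΔE/E₁ = 0.547 (54.7%)

Fr₁ = V₁/√(g·y₁) = 11.5/√(9.81×0.409) = 5.74.
Conjugate-depth relation: y₂/y₁ = ½[√(1 + 8Fr₁²) − 1] = ½[√264.7 − 1] = 7.63.
y₂ = 7.63 × 0.409 = 3.12 m.
E₁ = y₁ + V₁²/2g = 7.15 m. ΔE = (y₂ − y₁)³/(4y₁y₂) = 3.91 m. ΔE/E₁ = 3.91/7.15 = 0.547.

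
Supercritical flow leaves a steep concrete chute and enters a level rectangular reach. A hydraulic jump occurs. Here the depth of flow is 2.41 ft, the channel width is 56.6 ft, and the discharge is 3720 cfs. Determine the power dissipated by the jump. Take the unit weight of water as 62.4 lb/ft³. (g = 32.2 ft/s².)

q = Q/b = 3720/56.6 = 65.7 ft²/s; V₁ = q/y₁ = 27.3 ft/s. Fr₁ = V₁/√(g·y₁) = 3.10.
Sequent-depth ratio: y₂/y₁ = ½[√(1 + 8Fr₁²) − 1] = ½[√77.67 − 1] = 3.91.
y₂ = 3.91 × 2.41 = 9.41 ft.
Head loss: ΔE = (y₂ − y₁)³/(4y₁y₂) = (9.41 − 2.41)³/(4×2.41×9.41) = 344/90.8 = 3.79 ft.
P = γ·Q·ΔE/550 = 62.4 × 3720 × 3.79 / 550 = 1598 hp.

P = 1598 hp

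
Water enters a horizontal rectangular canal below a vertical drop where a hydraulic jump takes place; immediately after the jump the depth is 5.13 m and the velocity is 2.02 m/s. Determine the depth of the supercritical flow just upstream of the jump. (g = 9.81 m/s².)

y₁ = 0.728 m

Fr₂ = V₂/√(g·y₂) = 2.02/√(9.81×5.13) = 0.285.
From the momentum equation (using Fr₂), y₁/y₂ = ½[√(1 + 8Fr₂²) − 1] = ½[√1.649 − 1] = 0.142.
y₁ = 0.142 × 5.13 = 0.728 m.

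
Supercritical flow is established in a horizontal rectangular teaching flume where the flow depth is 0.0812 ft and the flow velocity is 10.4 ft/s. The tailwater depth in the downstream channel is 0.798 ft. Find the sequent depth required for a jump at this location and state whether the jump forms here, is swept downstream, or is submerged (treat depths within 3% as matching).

Fr₁ = V₁/√(g·y₁) = 10.4/√(32.2×0.0812) = 6.43.
Bélanger equation: y₂/y₁ = ½[√(1 + 8Fr₁²) − 1] = ½[√331.9 − 1] = 8.61.
y₂ = 8.61 × 0.0812 = 0.699 ft.
Tailwater y_tw = 0.798 ft: y_tw > y₂, so the jump is submerged.

y₂ = 0.699 ft; the jump is submerged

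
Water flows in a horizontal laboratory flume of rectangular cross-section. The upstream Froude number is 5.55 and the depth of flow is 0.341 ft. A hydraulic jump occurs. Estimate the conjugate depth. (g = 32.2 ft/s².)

y₂ = 2.51 ft

Fr₁ = 5.55 (given).
Conjugate-depth relation: y₂/y₁ = ½[√(1 + 8Fr₁²) − 1] = ½[√247.4 − 1] = 7.36.
y₂ = 7.36 × 0.341 = 2.51 ft.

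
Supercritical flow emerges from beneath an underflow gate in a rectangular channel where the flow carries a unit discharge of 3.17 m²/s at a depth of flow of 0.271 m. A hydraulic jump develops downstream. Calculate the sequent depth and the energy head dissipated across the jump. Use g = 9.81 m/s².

y₂ = 2.62 m; ΔE = 4.55 m

V₁ = q/y₁ = 3.17/0.271 = 11.7 m/s. Fr₁ = V₁/√(g·y₁) = 11.7/√(9.81×0.271) = 7.17.
Sequent-depth ratio: y₂/y₁ = ½[√(1 + 8Fr₁²) − 1] = ½[√412.7 − 1] = 9.66.
y₂ = 9.66 × 0.271 = 2.62 m.
Head loss: ΔE = (y₂ − y₁)³/(4y₁y₂) = (2.62 − 0.271)³/(4×0.271×2.62) = 12.9/2.84 = 4.55 m.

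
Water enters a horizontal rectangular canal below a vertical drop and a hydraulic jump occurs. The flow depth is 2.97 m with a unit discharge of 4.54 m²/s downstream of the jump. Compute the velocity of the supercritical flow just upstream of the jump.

V₂ = q/y₂ = 4.54/2.97 = 1.53 m/s; Fr₂ = V₂/√(g·y₂) = 0.283.
Applying the sequent-depth relation in reverse, y₁/y₂ = ½[√(1 + 8Fr₂²) − 1] = ½[√1.642 − 1] = 0.141.
y₁ = 0.141 × 2.97 = 0.418 m.
V₁ = q/y₁ = 4.54/0.418 = 10.9 m/s.

V₁ = 10.9 m/s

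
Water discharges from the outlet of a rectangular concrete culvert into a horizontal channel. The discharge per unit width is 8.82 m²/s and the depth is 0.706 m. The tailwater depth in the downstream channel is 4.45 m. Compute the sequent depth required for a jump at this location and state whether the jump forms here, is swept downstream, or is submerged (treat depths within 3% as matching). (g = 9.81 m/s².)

y₂ = 4.40 m; the jump forms here

V₁ = q/y₁ = 8.82/0.706 = 12.5 m/s. Fr₁ = V₁/√(g·y₁) = 12.5/√(9.81×0.706) = 4.75.
Bélanger equation: y₂/y₁ = ½[√(1 + 8Fr₁²) − 1] = ½[√181.3 − 1] = 6.23.
y₂ = 6.23 × 0.706 = 4.40 m.
Tailwater y_tw = 4.45 m: y_tw ≈ y₂, so the jump forms here.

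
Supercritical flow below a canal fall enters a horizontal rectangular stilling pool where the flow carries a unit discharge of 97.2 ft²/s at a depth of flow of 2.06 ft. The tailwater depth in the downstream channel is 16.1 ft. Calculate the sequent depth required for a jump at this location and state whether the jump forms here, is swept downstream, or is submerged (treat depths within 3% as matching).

y₂ = 15.9 ft; the jump forms here

V₁ = q/y₁ = 97.2/2.06 = 47.2 ft/s. Fr₁ = V₁/√(g·y₁) = 47.2/√(32.2×2.06) = 5.79.
From the momentum equation for a rectangular channel, y₂/y₁ = ½[√(1 + 8Fr₁²) − 1] = ½[√269.5 − 1] = 7.71.
y₂ = 7.71 × 2.06 = 15.9 ft.
Tailwater y_tw = 16.1 ft: y_tw ≈ y₂, so the jump forms here.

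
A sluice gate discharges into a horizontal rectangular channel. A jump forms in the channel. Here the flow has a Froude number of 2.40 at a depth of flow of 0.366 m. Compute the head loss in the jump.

ΔE = 0.225 m

Fr₁ = 2.40 (given).
By Bélanger, y₂/y₁ = ½[√(1 + 8Fr₁²) − 1] = ½[√47.08 − 1] = 2.93.
y₂ = 2.93 × 0.366 = 1.07 m.
Head loss: ΔE = (y₂ − y₁)³/(4y₁y₂) = (1.07 − 0.366)³/(4×0.366×1.07) = 0.353/1.57 = 0.225 m.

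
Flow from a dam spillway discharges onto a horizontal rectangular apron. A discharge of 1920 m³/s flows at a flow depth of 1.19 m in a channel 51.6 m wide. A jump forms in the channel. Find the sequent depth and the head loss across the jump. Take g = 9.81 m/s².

q = Q/b = 1920/51.6 = 37.2 m²/s; V₁ = q/y₁ = 31.3 m/s. Fr₁ = V₁/√(g·y₁) = 9.15.
Bélanger equation: y₂/y₁ = ½[√(1 + 8Fr₁²) − 1] = ½[√671.0 − 1] = 12.5.
y₂ = 12.5 × 1.19 = 14.8 m.
V₂ = q/y₂ = 37.2/14.8 = 2.51 m/s. E₁ = y₁ + V₁²/2g = 51.0 m; E₂ = y₂ + V₂²/2g = 15.1 m. ΔE = E₁ − E₂ = 35.9 m.

y₂ = 14.8 m; ΔE = 35.9 m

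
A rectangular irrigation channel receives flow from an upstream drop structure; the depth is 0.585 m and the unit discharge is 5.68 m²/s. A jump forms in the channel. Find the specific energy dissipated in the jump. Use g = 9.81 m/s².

ΔE = 2.14 m

V₁ = q/y₁ = 5.68/0.585 = 9.71 m/s. Fr₁ = V₁/√(g·y₁) = 9.71/√(9.81×0.585) = 4.05.
From the momentum equation for a rectangular channel, y₂/y₁ = ½[√(1 + 8Fr₁²) − 1] = ½[√132.4 − 1] = 5.25.
y₂ = 5.25 × 0.585 = 3.07 m.
Head loss: ΔE = (y₂ − y₁)³/(4y₁y₂) = (3.07 − 0.585)³/(4×0.585×3.07) = 15.4/7.19 = 2.14 m.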